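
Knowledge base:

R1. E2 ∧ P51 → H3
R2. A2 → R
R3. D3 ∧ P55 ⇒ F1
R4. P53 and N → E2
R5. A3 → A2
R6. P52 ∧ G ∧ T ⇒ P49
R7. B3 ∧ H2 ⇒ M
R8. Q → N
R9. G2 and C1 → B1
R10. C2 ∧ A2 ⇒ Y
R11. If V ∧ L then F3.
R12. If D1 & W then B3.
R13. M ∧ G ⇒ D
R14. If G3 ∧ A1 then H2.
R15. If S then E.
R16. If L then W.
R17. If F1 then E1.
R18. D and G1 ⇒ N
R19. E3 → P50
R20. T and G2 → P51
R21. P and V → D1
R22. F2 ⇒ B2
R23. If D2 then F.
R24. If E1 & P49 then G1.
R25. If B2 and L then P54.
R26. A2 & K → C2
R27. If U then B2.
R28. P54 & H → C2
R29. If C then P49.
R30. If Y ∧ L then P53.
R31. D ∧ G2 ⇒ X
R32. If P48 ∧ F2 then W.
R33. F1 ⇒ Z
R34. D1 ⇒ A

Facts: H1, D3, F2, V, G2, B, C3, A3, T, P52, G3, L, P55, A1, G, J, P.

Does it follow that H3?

Forward chaining from the given facts derives: F1, A2, P49, F3, H2, W, E1, P51, D1, B2, G1, P54, Z, A, R, B3, M, D, N, X.
The only rule concluding H3 is R1, which needs E2; that is never established.

No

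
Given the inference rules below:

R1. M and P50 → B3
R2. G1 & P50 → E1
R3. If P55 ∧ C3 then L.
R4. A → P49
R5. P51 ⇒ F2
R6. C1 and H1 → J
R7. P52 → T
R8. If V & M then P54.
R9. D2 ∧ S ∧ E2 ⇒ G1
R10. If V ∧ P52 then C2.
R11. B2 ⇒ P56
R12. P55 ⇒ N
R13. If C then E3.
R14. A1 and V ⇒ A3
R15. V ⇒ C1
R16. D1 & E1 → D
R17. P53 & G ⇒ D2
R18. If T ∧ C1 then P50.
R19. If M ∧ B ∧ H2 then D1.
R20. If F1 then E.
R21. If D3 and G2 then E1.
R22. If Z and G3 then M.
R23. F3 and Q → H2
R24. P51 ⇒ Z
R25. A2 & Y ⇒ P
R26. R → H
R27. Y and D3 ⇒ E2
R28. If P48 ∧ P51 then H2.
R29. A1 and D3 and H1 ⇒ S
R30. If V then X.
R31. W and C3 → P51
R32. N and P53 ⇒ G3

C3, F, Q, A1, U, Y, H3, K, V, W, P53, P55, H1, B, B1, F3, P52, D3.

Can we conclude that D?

Forward chaining from the given facts derives: L, T, C2, N, A3, C1, P50, H2, E2, S, X, P51, G3, F2, J, Z, M, B3, P54, D1.
The only rule concluding D is R16, which needs E1; that is never established.

No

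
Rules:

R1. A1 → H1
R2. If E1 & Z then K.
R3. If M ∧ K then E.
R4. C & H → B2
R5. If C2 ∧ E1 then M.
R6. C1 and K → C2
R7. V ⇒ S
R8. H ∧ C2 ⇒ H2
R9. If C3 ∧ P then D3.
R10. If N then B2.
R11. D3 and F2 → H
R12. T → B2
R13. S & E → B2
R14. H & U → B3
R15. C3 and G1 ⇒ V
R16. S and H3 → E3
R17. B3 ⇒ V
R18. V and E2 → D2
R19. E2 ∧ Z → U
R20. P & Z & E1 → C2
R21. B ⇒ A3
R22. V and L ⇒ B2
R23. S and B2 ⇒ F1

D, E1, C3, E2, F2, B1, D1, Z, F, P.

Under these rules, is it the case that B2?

K  (by R2: E1, Z)
D3  (by R9: C3, P)
H  (by R11: D3, F2)
U  (by R19: E2, Z)
C2  (by R20: P, Z, E1)
M  (by R5: C2, E1)
B3  (by R14: H, U)
V  (by R17: B3)
E  (by R3: M, K)
S  (by R7: V)
B2  (by R13: S, E)

Yes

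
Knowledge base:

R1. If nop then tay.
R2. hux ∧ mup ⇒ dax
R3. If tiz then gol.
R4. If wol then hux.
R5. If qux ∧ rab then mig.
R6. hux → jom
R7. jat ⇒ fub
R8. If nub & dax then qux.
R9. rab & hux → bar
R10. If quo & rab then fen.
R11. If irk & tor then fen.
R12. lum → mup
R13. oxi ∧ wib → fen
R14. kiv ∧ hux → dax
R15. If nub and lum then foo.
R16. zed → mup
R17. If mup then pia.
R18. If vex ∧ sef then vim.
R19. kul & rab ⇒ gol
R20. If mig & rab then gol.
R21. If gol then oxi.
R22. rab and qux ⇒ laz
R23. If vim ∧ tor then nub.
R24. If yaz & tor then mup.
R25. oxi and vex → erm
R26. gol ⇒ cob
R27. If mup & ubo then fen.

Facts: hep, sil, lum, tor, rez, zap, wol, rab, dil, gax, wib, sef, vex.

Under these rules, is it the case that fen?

hux  (by R4: wol)
mup  (by R12: lum)
vim  (by R18: vex, sef)
nub  (by R23: vim, tor)
dax  (by R2: hux, mup)
qux  (by R8: nub, dax)
mig  (by R5: qux, rab)
gol  (by R20: mig, rab)
oxi  (by R21: gol)
fen  (by R13: oxi, wib)

Yes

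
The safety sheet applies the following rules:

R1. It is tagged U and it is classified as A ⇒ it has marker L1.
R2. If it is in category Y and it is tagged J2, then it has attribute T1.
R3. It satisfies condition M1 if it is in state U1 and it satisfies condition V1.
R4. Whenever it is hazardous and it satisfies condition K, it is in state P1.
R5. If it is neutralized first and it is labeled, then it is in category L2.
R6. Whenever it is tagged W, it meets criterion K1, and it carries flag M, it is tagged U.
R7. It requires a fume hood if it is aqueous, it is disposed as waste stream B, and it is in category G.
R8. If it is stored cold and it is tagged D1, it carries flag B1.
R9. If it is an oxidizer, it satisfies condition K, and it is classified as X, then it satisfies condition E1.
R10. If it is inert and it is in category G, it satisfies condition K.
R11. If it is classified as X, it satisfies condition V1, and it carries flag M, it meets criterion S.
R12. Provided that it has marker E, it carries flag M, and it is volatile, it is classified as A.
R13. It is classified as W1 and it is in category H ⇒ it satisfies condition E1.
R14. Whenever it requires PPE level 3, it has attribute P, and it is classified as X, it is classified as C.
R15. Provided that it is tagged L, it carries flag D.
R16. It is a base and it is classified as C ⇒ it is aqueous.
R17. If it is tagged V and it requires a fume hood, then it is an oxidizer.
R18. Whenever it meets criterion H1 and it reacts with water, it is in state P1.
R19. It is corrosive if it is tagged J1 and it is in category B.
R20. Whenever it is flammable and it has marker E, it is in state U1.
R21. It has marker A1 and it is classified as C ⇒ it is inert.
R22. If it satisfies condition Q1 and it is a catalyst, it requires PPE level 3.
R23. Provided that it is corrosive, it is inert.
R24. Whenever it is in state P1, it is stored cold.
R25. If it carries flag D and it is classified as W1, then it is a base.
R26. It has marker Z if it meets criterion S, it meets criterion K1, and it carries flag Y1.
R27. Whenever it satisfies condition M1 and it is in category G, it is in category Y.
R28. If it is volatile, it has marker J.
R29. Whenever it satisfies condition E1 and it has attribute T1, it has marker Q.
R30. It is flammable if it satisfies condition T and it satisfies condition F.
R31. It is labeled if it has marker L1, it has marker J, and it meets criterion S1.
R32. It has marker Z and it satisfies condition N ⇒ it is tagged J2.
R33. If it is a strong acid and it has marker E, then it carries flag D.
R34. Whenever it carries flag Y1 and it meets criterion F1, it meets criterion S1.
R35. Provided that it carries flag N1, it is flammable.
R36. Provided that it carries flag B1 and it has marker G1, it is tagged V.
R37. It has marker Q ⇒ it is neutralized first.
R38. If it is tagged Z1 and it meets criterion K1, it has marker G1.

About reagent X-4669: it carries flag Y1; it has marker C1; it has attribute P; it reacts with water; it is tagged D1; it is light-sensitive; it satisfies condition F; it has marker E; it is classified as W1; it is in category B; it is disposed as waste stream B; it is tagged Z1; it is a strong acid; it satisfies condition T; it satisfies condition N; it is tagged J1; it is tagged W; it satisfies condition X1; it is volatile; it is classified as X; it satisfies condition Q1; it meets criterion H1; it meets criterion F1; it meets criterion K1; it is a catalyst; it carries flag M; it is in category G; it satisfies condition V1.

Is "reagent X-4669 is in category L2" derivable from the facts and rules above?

Yes

By R6 (it is tagged W, it meets criterion K1, it carries flag M): it is tagged U.
By R11 (it is classified as X, it satisfies condition V1, it carries flag M): it meets criterion S.
By R12 (it has marker E, it carries flag M, it is volatile): it is classified as A.
By R18 (it meets criterion H1, it reacts with water): it is in state P1.
By R19 (it is tagged J1, it is in category B): it is corrosive.
By R22 (it satisfies condition Q1, it is a catalyst): it requires PPE level 3.
By R23 (it is corrosive): it is inert.
By R24 (it is in state P1): it is stored cold.
By R26 (it meets criterion S, it meets criterion K1, it carries flag Y1): it has marker Z.
By R28 (it is volatile): it has marker J.
By R30 (it satisfies condition T, it satisfies condition F): it is flammable.
By R32 (it has marker Z, it satisfies condition N): it is tagged J2.
By R33 (it is a strong acid, it has marker E): it carries flag D.
By R34 (it carries flag Y1, it meets criterion F1): it meets criterion S1.
By R38 (it is tagged Z1, it meets criterion K1): it has marker G1.
By R1 (it is tagged U, it is classified as A): it has marker L1.
By R8 (it is stored cold, it is tagged D1): it carries flag B1.
By R10 (it is inert, it is in category G): it satisfies condition K.
By R14 (it requires PPE level 3, it has attribute P, it is classified as X): it is classified as C.
By R20 (it is flammable, it has marker E): it is in state U1.
By R25 (it carries flag D, it is classified as W1): it is a base.
By R31 (it has marker L1, it has marker J, it meets criterion S1): it is labeled.
By R36 (it carries flag B1, it has marker G1): it is tagged V.
By R3 (it is in state U1, it satisfies condition V1): it satisfies condition M1.
By R16 (it is a base, it is classified as C): it is aqueous.
By R27 (it satisfies condition M1, it is in category G): it is in category Y.
By R2 (it is in category Y, it is tagged J2): it has attribute T1.
By R7 (it is aqueous, it is disposed as waste stream B, it is in category G): it requires a fume hood.
By R17 (it is tagged V, it requires a fume hood): it is an oxidizer.
By R9 (it is an oxidizer, it satisfies condition K, it is classified as X): it satisfies condition E1.
By R29 (it satisfies condition E1, it has attribute T1): it has marker Q.
By R37 (it has marker Q): it is neutralized first.
By R5 (it is neutralized first, it is labeled): it is in category L2.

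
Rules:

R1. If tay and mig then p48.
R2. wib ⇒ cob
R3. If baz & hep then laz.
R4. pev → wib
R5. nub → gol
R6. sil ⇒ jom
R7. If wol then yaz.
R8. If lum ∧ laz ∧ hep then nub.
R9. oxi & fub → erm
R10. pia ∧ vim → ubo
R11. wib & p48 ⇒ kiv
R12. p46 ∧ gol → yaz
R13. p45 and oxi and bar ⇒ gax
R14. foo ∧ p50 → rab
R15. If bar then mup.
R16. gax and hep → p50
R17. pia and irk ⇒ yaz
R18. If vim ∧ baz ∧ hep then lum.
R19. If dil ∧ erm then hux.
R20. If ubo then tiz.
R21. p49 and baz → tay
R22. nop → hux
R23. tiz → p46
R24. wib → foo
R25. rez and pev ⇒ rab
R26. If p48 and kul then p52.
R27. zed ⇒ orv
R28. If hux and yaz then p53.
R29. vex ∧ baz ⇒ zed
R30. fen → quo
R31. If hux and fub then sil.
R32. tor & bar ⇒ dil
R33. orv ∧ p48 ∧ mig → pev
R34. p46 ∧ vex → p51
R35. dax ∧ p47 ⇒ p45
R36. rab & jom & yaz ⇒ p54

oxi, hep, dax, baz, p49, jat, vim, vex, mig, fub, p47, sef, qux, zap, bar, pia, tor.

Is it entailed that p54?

Yes

laz  (by R3: baz, hep)
erm  (by R9: oxi, fub)
ubo  (by R10: pia, vim)
lum  (by R18: vim, baz, hep)
tiz  (by R20: ubo)
tay  (by R21: p49, baz)
p46  (by R23: tiz)
zed  (by R29: vex, baz)
dil  (by R32: tor, bar)
p45  (by R35: dax, p47)
p48  (by R1: tay, mig)
nub  (by R8: lum, laz, hep)
gax  (by R13: p45, oxi, bar)
p50  (by R16: gax, hep)
hux  (by R19: dil, erm)
orv  (by R27: zed)
sil  (by R31: hux, fub)
pev  (by R33: orv, p48, mig)
wib  (by R4: pev)
gol  (by R5: nub)
jom  (by R6: sil)
yaz  (by R12: p46, gol)
foo  (by R24: wib)
rab  (by R14: foo, p50)
p54  (by R36: rab, jom, yaz)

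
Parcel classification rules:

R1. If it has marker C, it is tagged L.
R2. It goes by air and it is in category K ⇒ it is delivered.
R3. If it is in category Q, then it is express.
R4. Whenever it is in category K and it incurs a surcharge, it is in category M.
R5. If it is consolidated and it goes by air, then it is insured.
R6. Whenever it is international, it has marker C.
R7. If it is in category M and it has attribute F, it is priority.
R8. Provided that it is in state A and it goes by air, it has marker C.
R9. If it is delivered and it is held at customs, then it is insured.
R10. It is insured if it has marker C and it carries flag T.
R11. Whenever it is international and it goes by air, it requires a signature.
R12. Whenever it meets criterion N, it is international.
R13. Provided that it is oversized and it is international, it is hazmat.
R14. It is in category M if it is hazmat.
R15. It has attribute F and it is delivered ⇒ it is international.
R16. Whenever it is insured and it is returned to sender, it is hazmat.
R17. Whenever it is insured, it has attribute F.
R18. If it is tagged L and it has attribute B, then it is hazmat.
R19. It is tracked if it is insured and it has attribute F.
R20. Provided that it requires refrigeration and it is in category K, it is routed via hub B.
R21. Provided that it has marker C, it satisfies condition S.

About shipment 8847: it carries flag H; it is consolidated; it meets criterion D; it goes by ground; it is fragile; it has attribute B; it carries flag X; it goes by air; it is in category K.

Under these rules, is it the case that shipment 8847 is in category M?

By R2 (it goes by air, it is in category K): it is delivered.
By R5 (it is consolidated, it goes by air): it is insured.
By R17 (it is insured): it has attribute F.
By R15 (it has attribute F, it is delivered): it is international.
By R6 (it is international): it has marker C.
By R1 (it has marker C): it is tagged L.
By R18 (it is tagged L, it has attribute B): it is hazmat.
By R14 (it is hazmat): it is in category M.

Yes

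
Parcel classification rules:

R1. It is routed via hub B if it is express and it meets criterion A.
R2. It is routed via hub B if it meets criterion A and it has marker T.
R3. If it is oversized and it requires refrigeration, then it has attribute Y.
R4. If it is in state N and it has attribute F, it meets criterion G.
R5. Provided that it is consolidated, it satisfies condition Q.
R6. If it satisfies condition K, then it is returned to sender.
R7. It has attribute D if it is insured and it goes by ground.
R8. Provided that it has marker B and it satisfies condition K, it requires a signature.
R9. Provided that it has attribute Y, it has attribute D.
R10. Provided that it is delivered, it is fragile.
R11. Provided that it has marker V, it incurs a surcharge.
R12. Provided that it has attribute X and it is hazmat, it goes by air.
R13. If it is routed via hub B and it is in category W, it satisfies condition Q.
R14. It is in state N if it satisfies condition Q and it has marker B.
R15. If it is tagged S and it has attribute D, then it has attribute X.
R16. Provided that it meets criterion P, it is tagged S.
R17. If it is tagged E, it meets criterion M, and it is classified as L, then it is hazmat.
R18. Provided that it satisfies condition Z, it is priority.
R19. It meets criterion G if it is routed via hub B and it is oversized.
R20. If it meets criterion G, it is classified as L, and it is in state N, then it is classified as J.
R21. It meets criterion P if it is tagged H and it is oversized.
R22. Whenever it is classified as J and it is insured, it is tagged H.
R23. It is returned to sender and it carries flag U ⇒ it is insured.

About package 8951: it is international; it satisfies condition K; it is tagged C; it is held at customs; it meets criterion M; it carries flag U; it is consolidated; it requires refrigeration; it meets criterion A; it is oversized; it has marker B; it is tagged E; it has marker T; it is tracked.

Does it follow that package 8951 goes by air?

Forward chaining from the given facts derives: is routed via hub B, has attribute Y, satisfies condition Q, is returned to sender, requires a signature, has attribute D, is in state N, meets criterion G, is insured.
The only rule concluding "it goes by air" is R12, which needs "it has attribute X"; that is never established.

No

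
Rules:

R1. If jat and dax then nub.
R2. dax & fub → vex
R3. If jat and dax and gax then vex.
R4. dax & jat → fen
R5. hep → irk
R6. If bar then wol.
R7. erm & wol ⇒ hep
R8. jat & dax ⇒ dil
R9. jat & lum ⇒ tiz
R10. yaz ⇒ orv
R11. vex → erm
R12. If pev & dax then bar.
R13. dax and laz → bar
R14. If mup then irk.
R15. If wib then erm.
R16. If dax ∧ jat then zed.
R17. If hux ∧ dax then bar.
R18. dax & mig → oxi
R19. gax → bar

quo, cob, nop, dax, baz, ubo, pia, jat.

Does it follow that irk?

Forward chaining from the given facts derives: nub, fen, dil, zed.
Rules concluding irk: R5 needs hep; R14 needs mup — none of these are established.

No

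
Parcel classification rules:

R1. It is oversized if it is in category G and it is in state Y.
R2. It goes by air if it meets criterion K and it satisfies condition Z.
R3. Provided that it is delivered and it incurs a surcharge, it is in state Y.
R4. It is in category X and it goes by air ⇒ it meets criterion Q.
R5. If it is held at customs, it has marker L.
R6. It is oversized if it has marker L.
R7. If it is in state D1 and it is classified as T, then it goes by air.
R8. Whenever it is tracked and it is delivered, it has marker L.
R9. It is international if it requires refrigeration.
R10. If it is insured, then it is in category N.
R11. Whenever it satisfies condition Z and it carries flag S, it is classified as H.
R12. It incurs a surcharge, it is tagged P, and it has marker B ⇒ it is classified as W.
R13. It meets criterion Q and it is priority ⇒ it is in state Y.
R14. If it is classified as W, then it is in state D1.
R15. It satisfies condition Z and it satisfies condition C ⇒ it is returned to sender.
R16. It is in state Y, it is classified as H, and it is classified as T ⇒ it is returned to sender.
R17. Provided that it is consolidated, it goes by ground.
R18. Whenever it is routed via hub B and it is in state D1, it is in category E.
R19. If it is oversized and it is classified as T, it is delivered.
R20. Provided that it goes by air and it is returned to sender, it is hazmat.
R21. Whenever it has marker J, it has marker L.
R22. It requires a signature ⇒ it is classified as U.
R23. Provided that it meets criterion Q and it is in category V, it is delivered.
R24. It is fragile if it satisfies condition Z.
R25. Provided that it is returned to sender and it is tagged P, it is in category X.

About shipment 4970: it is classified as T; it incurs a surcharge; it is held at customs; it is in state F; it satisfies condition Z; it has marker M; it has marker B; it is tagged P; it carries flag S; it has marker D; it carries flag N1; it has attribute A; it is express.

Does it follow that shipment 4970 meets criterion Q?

Yes

By R5 (it is held at customs): it has marker L.
By R6 (it has marker L): it is oversized.
By R11 (it satisfies condition Z, it carries flag S): it is classified as H.
By R12 (it incurs a surcharge, it is tagged P, it has marker B): it is classified as W.
By R14 (it is classified as W): it is in state D1.
By R19 (it is oversized, it is classified as T): it is delivered.
By R3 (it is delivered, it incurs a surcharge): it is in state Y.
By R7 (it is in state D1, it is classified as T): it goes by air.
By R16 (it is in state Y, it is classified as H, it is classified as T): it is returned to sender.
By R25 (it is returned to sender, it is tagged P): it is in category X.
By R4 (it is in category X, it goes by air): it meets criterion Q.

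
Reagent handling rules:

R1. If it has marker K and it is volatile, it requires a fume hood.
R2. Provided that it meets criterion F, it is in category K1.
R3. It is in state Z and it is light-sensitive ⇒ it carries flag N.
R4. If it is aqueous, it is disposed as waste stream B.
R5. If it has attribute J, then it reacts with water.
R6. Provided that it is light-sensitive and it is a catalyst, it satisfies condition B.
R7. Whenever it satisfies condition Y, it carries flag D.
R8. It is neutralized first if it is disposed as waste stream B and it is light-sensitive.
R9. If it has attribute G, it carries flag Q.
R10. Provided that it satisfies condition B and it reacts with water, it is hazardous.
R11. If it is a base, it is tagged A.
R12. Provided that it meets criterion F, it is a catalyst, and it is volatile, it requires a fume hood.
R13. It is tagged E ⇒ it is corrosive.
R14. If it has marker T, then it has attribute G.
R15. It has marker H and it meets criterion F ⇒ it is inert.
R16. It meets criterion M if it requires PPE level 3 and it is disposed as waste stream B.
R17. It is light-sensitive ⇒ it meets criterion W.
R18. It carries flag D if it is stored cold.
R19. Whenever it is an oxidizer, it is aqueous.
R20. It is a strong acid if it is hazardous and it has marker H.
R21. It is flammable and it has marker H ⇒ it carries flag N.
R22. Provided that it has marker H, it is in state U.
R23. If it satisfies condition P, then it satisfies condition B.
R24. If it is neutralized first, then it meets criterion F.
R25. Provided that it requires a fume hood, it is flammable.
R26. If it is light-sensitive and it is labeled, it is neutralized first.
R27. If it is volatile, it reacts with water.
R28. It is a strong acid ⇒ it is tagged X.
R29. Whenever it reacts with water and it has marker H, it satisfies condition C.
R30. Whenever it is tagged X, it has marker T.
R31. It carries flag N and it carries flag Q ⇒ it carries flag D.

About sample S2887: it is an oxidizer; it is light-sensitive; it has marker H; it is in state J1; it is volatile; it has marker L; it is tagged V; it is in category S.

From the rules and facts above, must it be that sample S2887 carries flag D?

No

Forward chaining from the given facts derives: meets criterion W, is aqueous, is in state U, reacts with water, satisfies condition C, is disposed as waste stream B, is neutralized first, meets criterion F, is in category K1, is inert.
Rules concluding "it carries flag D": R7 needs "it satisfies condition Y"; R18 needs "it is stored cold"; R31 needs "it carries flag N" — none of these are established.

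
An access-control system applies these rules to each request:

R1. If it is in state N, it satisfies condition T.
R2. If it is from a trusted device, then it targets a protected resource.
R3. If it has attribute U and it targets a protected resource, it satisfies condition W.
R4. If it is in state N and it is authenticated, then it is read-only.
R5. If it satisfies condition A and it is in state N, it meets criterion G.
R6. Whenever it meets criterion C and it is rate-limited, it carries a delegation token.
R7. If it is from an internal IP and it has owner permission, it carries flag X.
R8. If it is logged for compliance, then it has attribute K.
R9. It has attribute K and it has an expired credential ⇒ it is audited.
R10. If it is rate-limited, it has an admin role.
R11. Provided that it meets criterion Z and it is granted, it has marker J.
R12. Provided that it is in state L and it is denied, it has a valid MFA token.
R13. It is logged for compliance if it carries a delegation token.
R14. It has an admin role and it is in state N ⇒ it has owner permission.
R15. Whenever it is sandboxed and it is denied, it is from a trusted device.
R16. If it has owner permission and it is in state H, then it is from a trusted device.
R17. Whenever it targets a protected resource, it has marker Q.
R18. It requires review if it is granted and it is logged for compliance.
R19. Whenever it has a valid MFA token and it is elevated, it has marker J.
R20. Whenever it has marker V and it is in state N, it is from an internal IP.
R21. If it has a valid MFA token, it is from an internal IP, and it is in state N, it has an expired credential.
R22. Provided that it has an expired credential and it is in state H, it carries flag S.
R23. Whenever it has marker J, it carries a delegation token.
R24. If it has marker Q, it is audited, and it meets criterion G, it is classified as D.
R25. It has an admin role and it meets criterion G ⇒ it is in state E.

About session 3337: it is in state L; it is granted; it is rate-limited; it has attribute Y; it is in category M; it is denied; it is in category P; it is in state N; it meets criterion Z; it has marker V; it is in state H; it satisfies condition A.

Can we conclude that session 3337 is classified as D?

By R5 (it satisfies condition A, it is in state N): it meets criterion G.
By R10 (it is rate-limited): it has an admin role.
By R11 (it meets criterion Z, it is granted): it has marker J.
By R12 (it is in state L, it is denied): it has a valid MFA token.
By R14 (it has an admin role, it is in state N): it has owner permission.
By R16 (it has owner permission, it is in state H): it is from a trusted device.
By R20 (it has marker V, it is in state N): it is from an internal IP.
By R21 (it has a valid MFA token, it is from an internal IP, it is in state N): it has an expired credential.
By R23 (it has marker J): it carries a delegation token.
By R2 (it is from a trusted device): it targets a protected resource.
By R13 (it carries a delegation token): it is logged for compliance.
By R17 (it targets a protected resource): it has marker Q.
By R8 (it is logged for compliance): it has attribute K.
By R9 (it has attribute K, it has an expired credential): it is audited.
By R24 (it has marker Q, it is audited, it meets criterion G): it is classified as D.

Yes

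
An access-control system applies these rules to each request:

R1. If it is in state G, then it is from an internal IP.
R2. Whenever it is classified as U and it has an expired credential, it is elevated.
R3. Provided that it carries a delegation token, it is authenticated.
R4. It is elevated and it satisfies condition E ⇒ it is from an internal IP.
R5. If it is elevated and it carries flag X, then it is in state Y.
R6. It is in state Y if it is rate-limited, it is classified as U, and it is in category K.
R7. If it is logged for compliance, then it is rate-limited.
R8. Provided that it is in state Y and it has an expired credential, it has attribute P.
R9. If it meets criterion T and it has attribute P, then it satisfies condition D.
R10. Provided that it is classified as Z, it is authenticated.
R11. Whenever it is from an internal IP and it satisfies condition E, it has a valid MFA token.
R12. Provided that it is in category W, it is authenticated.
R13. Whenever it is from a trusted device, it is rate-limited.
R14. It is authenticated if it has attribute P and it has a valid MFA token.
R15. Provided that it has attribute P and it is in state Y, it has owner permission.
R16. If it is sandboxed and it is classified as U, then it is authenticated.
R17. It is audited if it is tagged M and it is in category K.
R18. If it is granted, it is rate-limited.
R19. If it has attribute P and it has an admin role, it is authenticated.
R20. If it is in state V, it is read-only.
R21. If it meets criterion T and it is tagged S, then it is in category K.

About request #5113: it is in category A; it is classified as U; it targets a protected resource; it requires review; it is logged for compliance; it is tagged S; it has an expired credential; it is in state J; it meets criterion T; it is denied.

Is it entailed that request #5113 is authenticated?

No

Forward chaining from the given facts derives: is elevated, is rate-limited, is in category K, is in state Y, has attribute P, satisfies condition D, has owner permission.
Rules concluding "it is authenticated": R3 needs "it carries a delegation token"; R10 needs "it is classified as Z"; R12 needs "it is in category W"; R14 needs "it has a valid MFA token"; R16 needs "it is sandboxed"; R19 needs "it has an admin role" — none of these are established.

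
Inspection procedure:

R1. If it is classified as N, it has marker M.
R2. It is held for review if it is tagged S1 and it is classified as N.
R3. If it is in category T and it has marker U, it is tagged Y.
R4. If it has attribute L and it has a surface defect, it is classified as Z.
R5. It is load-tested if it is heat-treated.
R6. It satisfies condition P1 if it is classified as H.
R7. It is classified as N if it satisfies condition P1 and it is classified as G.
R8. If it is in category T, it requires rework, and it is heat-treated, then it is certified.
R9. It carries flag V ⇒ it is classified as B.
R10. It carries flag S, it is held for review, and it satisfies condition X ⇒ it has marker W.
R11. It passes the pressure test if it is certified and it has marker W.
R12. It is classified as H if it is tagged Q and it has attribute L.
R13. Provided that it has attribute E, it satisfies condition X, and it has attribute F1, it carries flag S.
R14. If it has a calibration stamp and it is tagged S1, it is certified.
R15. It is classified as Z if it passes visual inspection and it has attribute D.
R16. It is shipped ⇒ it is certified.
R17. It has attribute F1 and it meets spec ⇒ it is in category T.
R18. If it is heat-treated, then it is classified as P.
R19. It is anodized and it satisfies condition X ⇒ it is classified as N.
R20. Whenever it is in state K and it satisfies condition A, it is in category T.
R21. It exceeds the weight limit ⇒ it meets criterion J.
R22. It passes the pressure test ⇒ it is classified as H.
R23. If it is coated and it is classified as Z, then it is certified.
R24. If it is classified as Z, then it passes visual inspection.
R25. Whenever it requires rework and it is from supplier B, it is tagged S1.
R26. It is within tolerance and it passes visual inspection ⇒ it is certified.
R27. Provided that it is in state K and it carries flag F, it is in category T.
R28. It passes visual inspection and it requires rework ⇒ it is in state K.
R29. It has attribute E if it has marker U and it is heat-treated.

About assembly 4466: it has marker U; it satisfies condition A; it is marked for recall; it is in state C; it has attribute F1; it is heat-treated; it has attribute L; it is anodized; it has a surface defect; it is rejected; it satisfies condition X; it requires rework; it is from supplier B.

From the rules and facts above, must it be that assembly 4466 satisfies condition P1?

Yes

By R4 (it has attribute L, it has a surface defect): it is classified as Z.
By R19 (it is anodized, it satisfies condition X): it is classified as N.
By R24 (it is classified as Z): it passes visual inspection.
By R25 (it requires rework, it is from supplier B): it is tagged S1.
By R28 (it passes visual inspection, it requires rework): it is in state K.
By R29 (it has marker U, it is heat-treated): it has attribute E.
By R2 (it is tagged S1, it is classified as N): it is held for review.
By R13 (it has attribute E, it satisfies condition X, it has attribute F1): it carries flag S.
By R20 (it is in state K, it satisfies condition A): it is in category T.
By R8 (it is in category T, it requires rework, it is heat-treated): it is certified.
By R10 (it carries flag S, it is held for review, it satisfies condition X): it has marker W.
By R11 (it is certified, it has marker W): it passes the pressure test.
By R22 (it passes the pressure test): it is classified as H.
By R6 (it is classified as H): it satisfies condition P1.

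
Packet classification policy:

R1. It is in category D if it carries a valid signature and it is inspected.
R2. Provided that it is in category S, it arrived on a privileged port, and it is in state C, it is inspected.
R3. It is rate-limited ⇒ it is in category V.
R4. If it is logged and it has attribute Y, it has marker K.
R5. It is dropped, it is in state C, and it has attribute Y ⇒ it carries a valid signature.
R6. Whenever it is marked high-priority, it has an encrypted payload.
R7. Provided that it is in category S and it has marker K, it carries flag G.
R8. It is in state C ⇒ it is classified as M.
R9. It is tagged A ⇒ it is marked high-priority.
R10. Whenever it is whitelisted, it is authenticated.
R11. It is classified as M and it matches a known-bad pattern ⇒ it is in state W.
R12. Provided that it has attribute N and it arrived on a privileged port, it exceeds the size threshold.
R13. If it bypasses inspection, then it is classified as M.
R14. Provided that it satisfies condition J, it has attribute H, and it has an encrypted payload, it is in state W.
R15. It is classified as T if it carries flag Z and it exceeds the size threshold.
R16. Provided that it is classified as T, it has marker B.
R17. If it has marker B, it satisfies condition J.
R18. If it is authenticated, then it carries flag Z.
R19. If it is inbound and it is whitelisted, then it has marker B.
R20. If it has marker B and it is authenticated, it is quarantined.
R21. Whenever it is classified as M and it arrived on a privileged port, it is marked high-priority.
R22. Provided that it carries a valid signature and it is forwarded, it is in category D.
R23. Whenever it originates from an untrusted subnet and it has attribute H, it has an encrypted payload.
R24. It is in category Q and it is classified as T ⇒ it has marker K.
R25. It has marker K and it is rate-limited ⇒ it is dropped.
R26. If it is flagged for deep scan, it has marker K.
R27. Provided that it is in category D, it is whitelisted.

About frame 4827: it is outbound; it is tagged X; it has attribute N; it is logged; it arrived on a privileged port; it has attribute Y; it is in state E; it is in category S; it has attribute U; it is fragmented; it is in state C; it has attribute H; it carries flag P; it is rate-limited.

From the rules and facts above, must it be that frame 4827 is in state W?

By R2 (it is in category S, it arrived on a privileged port, it is in state C): it is inspected.
By R4 (it is logged, it has attribute Y): it has marker K.
By R8 (it is in state C): it is classified as M.
By R12 (it has attribute N, it arrived on a privileged port): it exceeds the size threshold.
By R21 (it is classified as M, it arrived on a privileged port): it is marked high-priority.
By R25 (it has marker K, it is rate-limited): it is dropped.
By R5 (it is dropped, it is in state C, it has attribute Y): it carries a valid signature.
By R6 (it is marked high-priority): it has an encrypted payload.
By R1 (it carries a valid signature, it is inspected): it is in category D.
By R27 (it is in category D): it is whitelisted.
By R10 (it is whitelisted): it is authenticated.
By R18 (it is authenticated): it carries flag Z.
By R15 (it carries flag Z, it exceeds the size threshold): it is classified as T.
By R16 (it is classified as T): it has marker B.
By R17 (it has marker B): it satisfies condition J.
By R14 (it satisfies condition J, it has attribute H, it has an encrypted payload): it is in state W.

Yes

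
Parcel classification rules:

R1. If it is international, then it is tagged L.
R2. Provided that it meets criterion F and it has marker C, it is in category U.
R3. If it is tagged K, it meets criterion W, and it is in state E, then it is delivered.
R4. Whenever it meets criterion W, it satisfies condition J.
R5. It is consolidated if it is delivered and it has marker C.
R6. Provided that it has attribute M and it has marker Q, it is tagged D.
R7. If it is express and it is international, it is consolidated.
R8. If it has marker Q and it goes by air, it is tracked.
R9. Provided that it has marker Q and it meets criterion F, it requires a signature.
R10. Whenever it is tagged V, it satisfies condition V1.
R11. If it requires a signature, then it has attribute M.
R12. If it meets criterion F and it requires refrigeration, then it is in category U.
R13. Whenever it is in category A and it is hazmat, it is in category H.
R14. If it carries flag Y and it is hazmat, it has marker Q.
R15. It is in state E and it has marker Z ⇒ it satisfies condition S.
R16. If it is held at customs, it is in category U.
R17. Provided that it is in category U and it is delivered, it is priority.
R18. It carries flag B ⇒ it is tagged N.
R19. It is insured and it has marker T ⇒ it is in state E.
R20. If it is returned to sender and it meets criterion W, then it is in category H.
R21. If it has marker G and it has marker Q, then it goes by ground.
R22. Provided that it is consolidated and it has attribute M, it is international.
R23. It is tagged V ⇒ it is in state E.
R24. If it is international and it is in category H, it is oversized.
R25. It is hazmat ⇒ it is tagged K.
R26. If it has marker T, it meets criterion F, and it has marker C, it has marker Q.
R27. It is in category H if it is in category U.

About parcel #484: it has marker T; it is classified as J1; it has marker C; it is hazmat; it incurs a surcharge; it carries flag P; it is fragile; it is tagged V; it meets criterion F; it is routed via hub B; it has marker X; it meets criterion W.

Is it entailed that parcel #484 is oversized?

Yes

By R2 (it meets criterion F, it has marker C): it is in category U.
By R23 (it is tagged V): it is in state E.
By R25 (it is hazmat): it is tagged K.
By R26 (it has marker T, it meets criterion F, it has marker C): it has marker Q.
By R27 (it is in category U): it is in category H.
By R3 (it is tagged K, it meets criterion W, it is in state E): it is delivered.
By R5 (it is delivered, it has marker C): it is consolidated.
By R9 (it has marker Q, it meets criterion F): it requires a signature.
By R11 (it requires a signature): it has attribute M.
By R22 (it is consolidated, it has attribute M): it is international.
By R24 (it is international, it is in category H): it is oversized.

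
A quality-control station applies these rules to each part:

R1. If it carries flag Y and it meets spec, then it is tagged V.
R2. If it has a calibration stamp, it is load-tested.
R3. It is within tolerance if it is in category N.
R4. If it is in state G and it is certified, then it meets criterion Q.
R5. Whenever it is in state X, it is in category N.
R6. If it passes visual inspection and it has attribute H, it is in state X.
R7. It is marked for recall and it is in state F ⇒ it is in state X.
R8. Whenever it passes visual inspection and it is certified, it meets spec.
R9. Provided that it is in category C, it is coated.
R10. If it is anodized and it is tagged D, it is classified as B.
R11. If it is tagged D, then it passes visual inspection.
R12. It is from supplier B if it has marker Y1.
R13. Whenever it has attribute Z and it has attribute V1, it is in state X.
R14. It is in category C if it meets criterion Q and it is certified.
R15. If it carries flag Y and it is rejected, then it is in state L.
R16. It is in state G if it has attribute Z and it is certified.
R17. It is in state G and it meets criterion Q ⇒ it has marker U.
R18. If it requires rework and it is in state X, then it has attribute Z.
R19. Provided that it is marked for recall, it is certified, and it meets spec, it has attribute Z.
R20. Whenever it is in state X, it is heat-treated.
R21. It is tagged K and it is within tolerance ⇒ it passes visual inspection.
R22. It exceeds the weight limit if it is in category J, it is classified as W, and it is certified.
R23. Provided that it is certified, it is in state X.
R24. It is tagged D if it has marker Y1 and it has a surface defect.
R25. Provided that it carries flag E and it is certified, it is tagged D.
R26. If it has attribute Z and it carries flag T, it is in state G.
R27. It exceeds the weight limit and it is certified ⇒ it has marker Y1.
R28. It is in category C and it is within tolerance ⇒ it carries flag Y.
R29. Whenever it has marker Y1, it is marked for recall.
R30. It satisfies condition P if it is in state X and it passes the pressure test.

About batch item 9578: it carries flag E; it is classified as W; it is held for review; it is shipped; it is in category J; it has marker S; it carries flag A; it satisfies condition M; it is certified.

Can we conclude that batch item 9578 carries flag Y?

Yes

By R22 (it is in category J, it is classified as W, it is certified): it exceeds the weight limit.
By R23 (it is certified): it is in state X.
By R25 (it carries flag E, it is certified): it is tagged D.
By R27 (it exceeds the weight limit, it is certified): it has marker Y1.
By R29 (it has marker Y1): it is marked for recall.
By R5 (it is in state X): it is in category N.
By R11 (it is tagged D): it passes visual inspection.
By R3 (it is in category N): it is within tolerance.
By R8 (it passes visual inspection, it is certified): it meets spec.
By R19 (it is marked for recall, it is certified, it meets spec): it has attribute Z.
By R16 (it has attribute Z, it is certified): it is in state G.
By R4 (it is in state G, it is certified): it meets criterion Q.
By R14 (it meets criterion Q, it is certified): it is in category C.
By R28 (it is in category C, it is within tolerance): it carries flag Y.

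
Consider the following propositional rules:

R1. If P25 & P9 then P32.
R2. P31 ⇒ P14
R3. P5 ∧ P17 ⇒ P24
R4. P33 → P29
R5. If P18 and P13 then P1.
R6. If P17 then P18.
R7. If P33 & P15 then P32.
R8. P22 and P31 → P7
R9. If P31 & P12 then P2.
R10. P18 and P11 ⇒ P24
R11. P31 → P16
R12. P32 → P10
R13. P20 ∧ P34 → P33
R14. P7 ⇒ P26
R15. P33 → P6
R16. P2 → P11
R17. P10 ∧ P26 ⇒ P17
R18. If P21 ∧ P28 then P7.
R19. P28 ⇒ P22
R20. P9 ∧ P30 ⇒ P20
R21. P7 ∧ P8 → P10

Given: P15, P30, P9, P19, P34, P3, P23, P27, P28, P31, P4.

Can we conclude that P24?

Forward chaining from the given facts derives: P14, P16, P22, P20, P7, P33, P26, P6, P29, P32, P10, P17, P18.
Rules concluding P24: R3 needs P5; R10 needs P11 — none of these are established.

No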